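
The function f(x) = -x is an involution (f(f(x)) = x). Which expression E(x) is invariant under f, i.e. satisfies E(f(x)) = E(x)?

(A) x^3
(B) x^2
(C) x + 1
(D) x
B

Replace x by f(x) = -x in each option and simplify. As a quick numerical cross-check, also compare E(5) with E(f(5)) = E(-5).

(A) x^3  ->  (-x)^3 = -x^3; check: E(5) = 125 but E(-5) = -125.   [not invariant]
(B) x^2  ->  (-x)^2, which simplifies back to x^2; check: E(5) = 25, E(-5) = 25.   [invariant]
(C) x + 1  ->  (-x) + 1 = 1 - x; check: E(5) = 6 but E(-5) = -4.   [not invariant]
(D) x  ->  (-x) = -x; check: E(5) = 5 but E(-5) = -5.   [not invariant]

Only (B) is unchanged. E is symmetric under swapping x with f(x) = -x, which is exactly what an involution does.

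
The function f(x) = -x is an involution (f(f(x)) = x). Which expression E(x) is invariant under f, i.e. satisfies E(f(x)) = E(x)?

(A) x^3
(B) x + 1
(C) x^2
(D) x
C

Replace x by f(x) = -x in each option and simplify. As a quick numerical cross-check, also compare E(5) with E(f(5)) = E(-5).

(A) x^3  ->  (-x)^3 = -x^3; check: E(5) = 125 but E(-5) = -125.   [not invariant]
(B) x + 1  ->  (-x) + 1 = 1 - x; check: E(5) = 6 but E(-5) = -4.   [not invariant]
(C) x^2  ->  (-x)^2, which simplifies back to x^2; check: E(5) = 25, E(-5) = 25.   [invariant]
(D) x  ->  (-x) = -x; check: E(5) = 5 but E(-5) = -5.   [not invariant]

Only (C) is unchanged. E is symmetric under swapping x with f(x) = -x, which is exactly what an involution does.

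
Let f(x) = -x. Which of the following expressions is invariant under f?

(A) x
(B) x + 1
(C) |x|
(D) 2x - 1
C

For f(x) = -x:
Applying f replaces x by -x. Since |-x| = |x|, the absolute value is unchanged by f, whereas x -> -x, 2x - 1 -> -2x - 1 and x + 1 -> -x + 1 all change.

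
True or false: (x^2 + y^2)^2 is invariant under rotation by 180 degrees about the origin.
True

Applying rotation by 180 degrees: x' = x*cos(180 degrees) - y*sin(180 degrees) = -x, y' = x*sin(180 degrees) + y*cos(180 degrees) = -y

Substituting into (x^2 + y^2)^2:
((-x)^2 + (-y)^2)^2
= x^4 + 2x^2y^2 + y^4 = (x^2 + y^2)^2

This equals the original expression (x^2 + y^2)^2, so it IS invariant.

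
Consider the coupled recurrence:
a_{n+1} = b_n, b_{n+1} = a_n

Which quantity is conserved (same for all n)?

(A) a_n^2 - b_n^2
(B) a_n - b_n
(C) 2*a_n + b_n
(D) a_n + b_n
D

Replace a_n by a_{n+1} = b_n and b_n by b_{n+1} = a_n in each option and simplify:
(A) a_n^2 - b_n^2  ->  (b_n)^2 - (a_n)^2 = -a_n^2 + b_n^2   [not conserved]
(B) a_n - b_n  ->  (b_n) - (a_n) = -a_n + b_n   [not conserved]
(C) 2*a_n + b_n  ->  2*(b_n) + (a_n) = a_n + 2*b_n   [not conserved]
(D) a_n + b_n  ->  (b_n) + (a_n) = a_n + b_n   [conserved]

Only (D) a_n + b_n returns to itself after one step, so it is the conserved quantity.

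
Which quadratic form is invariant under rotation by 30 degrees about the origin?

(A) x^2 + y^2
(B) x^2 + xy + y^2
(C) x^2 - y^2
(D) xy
A

Rotation by 30 degrees sends (x, y) to (sqrt(3)x/2 - y/2, x/2 + sqrt(3)y/2).
Substitute the transformed coordinates into each option and compare with the original:
(A) x^2 + y^2  ->  (sqrt(3)x/2 - y/2)^2 + (x/2 + sqrt(3)y/2)^2 = x^2 + y^2   [equals x^2 + y^2: invariant]
(B) x^2 + xy + y^2  ->  (sqrt(3)x/2 - y/2)^2 + (sqrt(3)x/2 - y/2)(x/2 + sqrt(3)y/2) + (x/2 + sqrt(3)y/2)^2 = sqrt(3)x^2/4 + x^2 + xy/2 - sqrt(3)y^2/4 + y^2   [differs from x^2 + xy + y^2: not invariant]
(C) x^2 - y^2  ->  (sqrt(3)x/2 - y/2)^2 - (x/2 + sqrt(3)y/2)^2 = x^2/2 - sqrt(3)xy - y^2/2   [differs from x^2 - y^2: not invariant]
(D) xy  ->  (sqrt(3)x/2 - y/2)(x/2 + sqrt(3)y/2) = sqrt(3)x^2/4 + xy/2 - sqrt(3)y^2/4   [differs from xy: not invariant]

Only option (A), x^2 + y^2, is unchanged by the transformation.
x^2 + y^2 is the squared distance from the origin, which rotations preserve.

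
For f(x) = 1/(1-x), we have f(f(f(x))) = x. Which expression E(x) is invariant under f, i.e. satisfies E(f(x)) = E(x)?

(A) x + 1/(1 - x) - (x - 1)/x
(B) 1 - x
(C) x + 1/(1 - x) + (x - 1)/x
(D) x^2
C

Replace x by f(x) = 1/(1 - x) in each option and simplify. As a quick numerical cross-check, also compare E(5) with E(f(5)) = E(-1/4).

(A) x + 1/(1 - x) - (x - 1)/x  ->  (1/(1 - x)) + 1/(1 - (1/(1 - x))) - ((1/(1 - x)) - 1)/(1/(1 - x)) = (x^2(1 - x) - x + (x - 1)^2)/(x(x - 1)); check: E(5) = 79/20 but E(-1/4) = -89/20.   [not invariant]
(B) 1 - x  ->  1 - (1/(1 - x)) = x/(x - 1); check: E(5) = -4 but E(-1/4) = 5/4.   [not invariant]
(C) x + 1/(1 - x) + (x - 1)/x  ->  (1/(1 - x)) + 1/(1 - (1/(1 - x))) + ((1/(1 - x)) - 1)/(1/(1 - x)), which simplifies back to x + 1/(1 - x) + (x - 1)/x; check: E(5) = 111/20, E(-1/4) = 111/20.   [invariant]
(D) x^2  ->  (1/(1 - x))^2 = (x - 1)^(-2); check: E(5) = 25 but E(-1/4) = 1/16.   [not invariant]

Only (C) is unchanged. Indeed f(f(x)) = 1/(1 - 1/(1-x)) = (1-x)/(-x) = (x-1)/x, so E(x) = x + f(x) + f(f(x)) is the sum over the whole 3-cycle; applying f just permutes the three terms cyclically (x -> f(x) -> f(f(x)) -> x), leaving the sum unchanged.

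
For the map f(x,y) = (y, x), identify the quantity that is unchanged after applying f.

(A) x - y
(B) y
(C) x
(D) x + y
D

For f(x,y) = (y, x):
After applying f: x' = y, y' = x. So x' + y' = y + x = x + y.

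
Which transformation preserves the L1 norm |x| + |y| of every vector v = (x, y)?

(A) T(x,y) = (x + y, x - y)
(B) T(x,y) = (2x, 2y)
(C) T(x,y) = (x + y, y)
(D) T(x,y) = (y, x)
D

A transformation preserves a norm if ||T(v)|| = ||v|| for every v; a single vector where the norm changes rules an option out.

(A) T(x,y) = (x + y, x - y): v = (1, 0) has norm |1| + |0| = 1, but T(v) = (1, 1) has norm 2 -- not preserved.
(B) T(x,y) = (2x, 2y): v = (1, 0) has norm |1| + |0| = 1, but T(v) = (2, 0) has norm 2 -- not preserved.
(C) T(x,y) = (x + y, y): v = (0, 1) has norm |0| + |1| = 1, but T(v) = (1, 1) has norm 2 -- not preserved.
(D) T(x,y) = (y, x): preserves the norm -- it only permutes the coordinates and/or flips signs, which leaves |x| + |y| unchanged.

Therefore the answer is (D).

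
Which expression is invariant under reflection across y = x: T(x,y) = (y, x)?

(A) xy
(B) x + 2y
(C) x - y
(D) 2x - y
A

The map is reflection across y = x: T(x,y) = (y, x).
Substitute the transformed coordinates into each option and compare with the original:
(A) xy  ->  (y)(x) = xy   [equals xy: invariant]
(B) x + 2y  ->  (y) + 2(x) = 2x + y   [differs from x + 2y: not invariant]
(C) x - y  ->  (y) - (x) = -x + y   [differs from x - y: not invariant]
(D) 2x - y  ->  2(y) - (x) = -x + 2y   [differs from 2x - y: not invariant]

Only option (A), xy, is unchanged by the transformation.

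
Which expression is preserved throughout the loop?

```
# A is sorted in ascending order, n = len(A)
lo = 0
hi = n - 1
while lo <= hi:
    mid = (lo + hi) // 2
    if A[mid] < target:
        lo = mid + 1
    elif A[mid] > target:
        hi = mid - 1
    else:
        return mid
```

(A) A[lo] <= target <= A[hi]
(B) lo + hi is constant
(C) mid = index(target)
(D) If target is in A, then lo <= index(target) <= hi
D

A loop invariant must hold before the first iteration and be re-established by every execution of the body.

(D) If target is in A, then lo <= index(target) <= hi: Before the loop [lo, hi] = [0, n-1] covers every index. When A[mid] < target, sortedness puts target strictly to the right of mid, so setting lo = mid + 1 keeps index(target) in [lo, hi]; symmetrically for hi = mid - 1. Hence 'if target is in A then lo <= index(target) <= hi' holds after every iteration, and when lo > hi it proves target is absent.

The other options fail:
(A) A[lo] <= target <= A[hi]: fails when target is not in A (e.g. target < A[0] already violates it before the loop), so it is not maintained in general.
(B) lo + hi is constant: each iteration moves exactly one of lo, hi, so lo + hi changes (e.g. 0 + (n-1) becomes (mid+1) + (n-1)).
(C) mid = index(target): mid is just the current probe; it equals index(target) only on the iteration that returns.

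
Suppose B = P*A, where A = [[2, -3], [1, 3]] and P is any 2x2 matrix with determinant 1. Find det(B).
9

By the multiplicative property of determinants, det(B) = det(P*A) = det(P) * det(A) = det(A),
so the determinant is invariant under multiplication by any determinant-1 matrix; we just need det(A).

det(A) = (2)(3) - (-3)(1) = 6 - (-3) = 9

Therefore det(B) = 1 * 9 = 9.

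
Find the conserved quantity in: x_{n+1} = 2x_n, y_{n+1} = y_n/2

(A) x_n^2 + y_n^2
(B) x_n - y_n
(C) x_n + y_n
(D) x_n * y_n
D

For the recurrence x_{n+1} = 2x_n, y_{n+1} = y_n/2:

x_{n+1} * y_{n+1} = (2x_n) * (y_n/2) = x_n * y_n
The product is conserved.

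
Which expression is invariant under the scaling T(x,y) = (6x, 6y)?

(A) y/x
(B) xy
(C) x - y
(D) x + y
A

Under the uniform scaling T(x,y) = (6x, 6y):
Substitute the transformed coordinates into each option and compare with the original:
(A) y/x  ->  (6y)/(6x) = y/x   [equals y/x: invariant]
(B) xy  ->  (6x)(6y) = 36xy   [differs from xy: not invariant]
(C) x - y  ->  (6x) - (6y) = 6x - 6y   [differs from x - y: not invariant]
(D) x + y  ->  (6x) + (6y) = 6x + 6y   [differs from x + y: not invariant]

Only option (A), y/x, is unchanged by the transformation.
The common factor 6 cancels in a ratio of coordinates, while sums, products and sums of squares pick up factors of 6 or 36.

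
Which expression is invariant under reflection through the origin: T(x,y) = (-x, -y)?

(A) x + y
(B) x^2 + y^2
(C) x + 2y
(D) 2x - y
B

The map is reflection through the origin: T(x,y) = (-x, -y).
Substitute the transformed coordinates into each option and compare with the original:
(A) x + y  ->  (-x) + (-y) = -x - y   [differs from x + y: not invariant]
(B) x^2 + y^2  ->  (-x)^2 + (-y)^2 = x^2 + y^2   [equals x^2 + y^2: invariant]
(C) x + 2y  ->  (-x) + 2(-y) = -x - 2y   [differs from x + 2y: not invariant]
(D) 2x - y  ->  2(-x) - (-y) = -2x + y   [differs from 2x - y: not invariant]

Only option (B), x^2 + y^2, is unchanged by the transformation.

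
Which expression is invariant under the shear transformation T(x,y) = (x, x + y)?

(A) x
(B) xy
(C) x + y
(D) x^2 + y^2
A

Under the shear T(x,y) = (x, x + y):
Substitute the transformed coordinates into each option and compare with the original:
(A) x  ->  (x) = x   [equals x: invariant]
(B) xy  ->  (x)(x + y) = x^2 + xy   [differs from xy: not invariant]
(C) x + y  ->  (x) + (x + y) = 2x + y   [differs from x + y: not invariant]
(D) x^2 + y^2  ->  (x)^2 + (x + y)^2 = 2x^2 + 2xy + y^2   [differs from x^2 + y^2: not invariant]

Only option (A), x, is unchanged by the transformation.
A vertical shear moves points parallel to the y-axis, so the x-coordinate (and any function of x alone) is unchanged.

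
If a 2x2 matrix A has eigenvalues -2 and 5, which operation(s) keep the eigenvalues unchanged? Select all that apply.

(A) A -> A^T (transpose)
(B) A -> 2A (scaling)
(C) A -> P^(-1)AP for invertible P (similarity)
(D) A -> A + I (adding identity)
A and C

Eigenvalues are preserved by:
1. Similarity transformations: A -> P^(-1)AP (same characteristic polynomial)
2. Transpose: A^T has the same eigenvalues as A

Eigenvalues are NOT preserved by:
- Adding identity: eigenvalues become -2+1, 5+1
- Scaling: eigenvalues become -4, 10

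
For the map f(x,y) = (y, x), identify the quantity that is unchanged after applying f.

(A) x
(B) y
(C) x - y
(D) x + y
D

For f(x,y) = (y, x):
After applying f: x' = y, y' = x. So x' + y' = y + x = x + y.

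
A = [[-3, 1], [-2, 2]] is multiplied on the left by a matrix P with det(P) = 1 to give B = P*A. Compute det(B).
-4

By the multiplicative property of determinants, det(B) = det(P*A) = det(P) * det(A) = det(A),
so the determinant is invariant under multiplication by any determinant-1 matrix; we just need det(A).

det(A) = (-3)(2) - (1)(-2) = -6 - (-2) = -4

Therefore det(B) = 1 * (-4) = -4.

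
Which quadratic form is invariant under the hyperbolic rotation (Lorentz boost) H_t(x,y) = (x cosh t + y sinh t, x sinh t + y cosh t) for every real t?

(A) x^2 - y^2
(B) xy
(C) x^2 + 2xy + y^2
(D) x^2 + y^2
A

Write x' = x cosh t + y sinh t, y' = x sinh t + y cosh t and substitute into each option:
(A) x^2 - y^2: (x cosh t + y sinh t)^2 - (x sinh t + y cosh t)^2 = x^2(cosh^2 t - sinh^2 t) + 2xy(cosh t sinh t - sinh t cosh t) + y^2(sinh^2 t - cosh^2 t) = x^2 - y^2   [invariant, using cosh^2 t - sinh^2 t = 1]
(B) xy: (x cosh t + y sinh t)(x sinh t + y cosh t) = xy(cosh^2 t + sinh^2 t) + (x^2 + y^2) sinh t cosh t = xy cosh 2t + (x^2 + y^2)(sinh 2t)/2   [not invariant for t != 0]
(C) x^2 + 2xy + y^2: (x' + y')^2 with x' + y' = (x + y)(cosh t + sinh t) = (x + y)e^t, so it becomes (x + y)^2 e^(2t)   [not invariant for t != 0]
(D) x^2 + y^2: (x cosh t + y sinh t)^2 + (x sinh t + y cosh t)^2 = (x^2 + y^2)(cosh^2 t + sinh^2 t) + 4xy sinh t cosh t = (x^2 + y^2) cosh 2t + 2xy sinh 2t   [not invariant for t != 0]

Only (A) x^2 - y^2 is unchanged; it is the Minkowski form preserved by Lorentz boosts, just as x^2 + y^2 is preserved by ordinary rotations.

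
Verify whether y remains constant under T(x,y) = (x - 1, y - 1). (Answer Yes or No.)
No

Substitute T(x,y) = (x - 1, y - 1) into the expression and compare with the original.

Original: y
After applying T: (y - 1) = y - 1

This differs from the original y (difference: -1), so the expression is NOT invariant.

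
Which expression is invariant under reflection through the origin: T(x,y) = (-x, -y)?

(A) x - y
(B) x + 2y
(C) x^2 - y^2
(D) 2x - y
C

The map is reflection through the origin: T(x,y) = (-x, -y).
Substitute the transformed coordinates into each option and compare with the original:
(A) x - y  ->  (-x) - (-y) = -x + y   [differs from x - y: not invariant]
(B) x + 2y  ->  (-x) + 2(-y) = -x - 2y   [differs from x + 2y: not invariant]
(C) x^2 - y^2  ->  (-x)^2 - (-y)^2 = x^2 - y^2   [equals x^2 - y^2: invariant]
(D) 2x - y  ->  2(-x) - (-y) = -2x + y   [differs from 2x - y: not invariant]

Only option (C), x^2 - y^2, is unchanged by the transformation.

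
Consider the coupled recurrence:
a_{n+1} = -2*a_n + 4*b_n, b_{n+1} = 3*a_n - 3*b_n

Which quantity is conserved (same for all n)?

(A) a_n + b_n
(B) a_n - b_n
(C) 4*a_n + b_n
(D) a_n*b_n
A

Replace a_n by a_{n+1} = -2*a_n + 4*b_n and b_n by b_{n+1} = 3*a_n - 3*b_n in each option and simplify:
(A) a_n + b_n  ->  (-2*a_n + 4*b_n) + (3*a_n - 3*b_n) = a_n + b_n   [conserved]
(B) a_n - b_n  ->  (-2*a_n + 4*b_n) - (3*a_n - 3*b_n) = -5*a_n + 7*b_n   [not conserved]
(C) 4*a_n + b_n  ->  4*(-2*a_n + 4*b_n) + (3*a_n - 3*b_n) = -5*a_n + 13*b_n   [not conserved]
(D) a_n*b_n  ->  (-2*a_n + 4*b_n)*(3*a_n - 3*b_n) = -6*a_n^2 + 18*a_n*b_n - 12*b_n^2   [not conserved]

Only (A) a_n + b_n returns to itself after one step, so it is the conserved quantity.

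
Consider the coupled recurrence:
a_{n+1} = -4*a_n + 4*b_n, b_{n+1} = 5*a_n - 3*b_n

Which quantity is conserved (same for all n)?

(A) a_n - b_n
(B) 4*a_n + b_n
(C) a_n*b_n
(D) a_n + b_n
D

Replace a_n by a_{n+1} = -4*a_n + 4*b_n and b_n by b_{n+1} = 5*a_n - 3*b_n in each option and simplify:
(A) a_n - b_n  ->  (-4*a_n + 4*b_n) - (5*a_n - 3*b_n) = -9*a_n + 7*b_n   [not conserved]
(B) 4*a_n + b_n  ->  4*(-4*a_n + 4*b_n) + (5*a_n - 3*b_n) = -11*a_n + 13*b_n   [not conserved]
(C) a_n*b_n  ->  (-4*a_n + 4*b_n)*(5*a_n - 3*b_n) = -20*a_n^2 + 32*a_n*b_n - 12*b_n^2   [not conserved]
(D) a_n + b_n  ->  (-4*a_n + 4*b_n) + (5*a_n - 3*b_n) = a_n + b_n   [conserved]

Only (D) a_n + b_n returns to itself after one step, so it is the conserved quantity.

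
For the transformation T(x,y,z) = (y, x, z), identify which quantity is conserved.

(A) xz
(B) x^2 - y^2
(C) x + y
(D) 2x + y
C

Apply T(x,y,z) = (y, x, z) to each option, i.e. replace (x, y, z) by the transformed coordinates.
Substitute the transformed coordinates into each option and compare with the original:
(A) xz  ->  (y)(z) = yz   [differs from xz: not invariant]
(B) x^2 - y^2  ->  (y)^2 - (x)^2 = -x^2 + y^2   [differs from x^2 - y^2: not invariant]
(C) x + y  ->  (y) + (x) = x + y   [equals x + y: invariant]
(D) 2x + y  ->  2(y) + (x) = x + 2y   [differs from 2x + y: not invariant]

Only option (C), x + y, is unchanged by the transformation.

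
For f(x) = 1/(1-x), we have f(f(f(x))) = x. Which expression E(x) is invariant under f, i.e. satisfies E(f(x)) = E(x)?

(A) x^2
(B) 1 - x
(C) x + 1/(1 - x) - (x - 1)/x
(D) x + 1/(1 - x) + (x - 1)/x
D

Replace x by f(x) = 1/(1 - x) in each option and simplify. As a quick numerical cross-check, also compare E(4) with E(f(4)) = E(-1/3).

(A) x^2  ->  (1/(1 - x))^2 = (x - 1)^(-2); check: E(4) = 16 but E(-1/3) = 1/9.   [not invariant]
(B) 1 - x  ->  1 - (1/(1 - x)) = x/(x - 1); check: E(4) = -3 but E(-1/3) = 4/3.   [not invariant]
(C) x + 1/(1 - x) - (x - 1)/x  ->  (1/(1 - x)) + 1/(1 - (1/(1 - x))) - ((1/(1 - x)) - 1)/(1/(1 - x)) = (x^2(1 - x) - x + (x - 1)^2)/(x(x - 1)); check: E(4) = 35/12 but E(-1/3) = -43/12.   [not invariant]
(D) x + 1/(1 - x) + (x - 1)/x  ->  (1/(1 - x)) + 1/(1 - (1/(1 - x))) + ((1/(1 - x)) - 1)/(1/(1 - x)), which simplifies back to x + 1/(1 - x) + (x - 1)/x; check: E(4) = 53/12, E(-1/3) = 53/12.   [invariant]

Only (D) is unchanged. Indeed f(f(x)) = 1/(1 - 1/(1-x)) = (1-x)/(-x) = (x-1)/x, so E(x) = x + f(x) + f(f(x)) is the sum over the whole 3-cycle; applying f just permutes the three terms cyclically (x -> f(x) -> f(f(x)) -> x), leaving the sum unchanged.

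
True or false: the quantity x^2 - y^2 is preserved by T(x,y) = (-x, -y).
True

Substitute T(x,y) = (-x, -y) into the expression and compare with the original.

Original: x^2 - y^2
After applying T: (-x)^2 - (-y)^2 = x^2 - y^2

This is identical to the original x^2 - y^2, so the expression is invariant.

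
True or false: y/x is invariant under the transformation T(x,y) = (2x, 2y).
True

Substitute T(x,y) = (2x, 2y) into the expression and compare with the original.

Original: y/x
After applying T: (2y)/(2x) = y/x

This is identical to the original y/x, so the expression is invariant.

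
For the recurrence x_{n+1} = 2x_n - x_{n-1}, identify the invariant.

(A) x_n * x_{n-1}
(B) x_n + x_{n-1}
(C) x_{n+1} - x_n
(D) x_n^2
C

For the recurrence x_{n+1} = 2x_n - x_{n-1}:

If x_{n+1} = 2x_n - x_{n-1}, then:
x_{n+1} - x_n = x_n - x_{n-1}
The first difference is constant throughout the sequence.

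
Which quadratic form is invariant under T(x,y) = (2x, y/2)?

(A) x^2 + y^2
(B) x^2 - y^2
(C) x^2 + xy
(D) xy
D

T multiplies x by 2 and divides y by 2.
Substitute the transformed coordinates into each option and compare with the original:
(A) x^2 + y^2  ->  (2x)^2 + (y/2)^2 = 4x^2 + y^2/4   [differs from x^2 + y^2: not invariant]
(B) x^2 - y^2  ->  (2x)^2 - (y/2)^2 = 4x^2 - y^2/4   [differs from x^2 - y^2: not invariant]
(C) x^2 + xy  ->  (2x)^2 + (2x)(y/2) = 4x^2 + xy   [differs from x^2 + xy: not invariant]
(D) xy  ->  (2x)(y/2) = xy   [equals xy: invariant]

Only option (D), xy, is unchanged by the transformation.
The factors 2 and 1/2 cancel only in the pure product xy.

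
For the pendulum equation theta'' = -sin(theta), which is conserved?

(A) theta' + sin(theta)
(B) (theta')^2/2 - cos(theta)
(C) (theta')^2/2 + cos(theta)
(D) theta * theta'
B

A first integral I satisfies dI/dt = 0 along every solution. Differentiate each option and use the equation of motion:
(A) d/dt[theta' + sin(theta)] = theta'' + cos(theta) theta' = -sin(theta) + theta' cos(theta), not identically 0
(B) d/dt[(theta')^2/2 - cos(theta)] = theta' theta'' + sin(theta) theta' = theta'(-sin(theta)) + theta' sin(theta) = 0
(C) d/dt[(theta')^2/2 + cos(theta)] = theta' theta'' - sin(theta) theta' = -2 theta' sin(theta), not identically 0
(D) d/dt[theta * theta'] = (theta')^2 + theta theta'' = (theta')^2 - theta sin(theta), not identically 0

Only (B) has zero time-derivative. This is the total energy: kinetic (theta')^2/2 plus potential -cos(theta).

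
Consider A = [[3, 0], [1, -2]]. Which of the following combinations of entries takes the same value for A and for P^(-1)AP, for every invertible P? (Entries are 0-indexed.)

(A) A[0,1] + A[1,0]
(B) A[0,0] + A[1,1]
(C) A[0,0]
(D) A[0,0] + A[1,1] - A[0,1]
B

A[0,0] + A[1,1] is the trace of A. By the cyclic property of the trace, tr(P^(-1)AP) = tr(APP^(-1)) = tr(A), so it is the same for every matrix similar to A.

The other combinations are not similarity invariants. For example, take P = [[2, 1], [1, 1]] (det P = 1), so P^(-1) = [[1, -1], [-1, 2]] and
B = P^(-1)AP = [[6, 4], [-6, -5]].
Evaluating each option on A and on B:
(A) A[0,1] + A[1,0]: 1 for A, -2 for B -> changes
(B) A[0,0] + A[1,1]: 1 for A, 1 for B -> unchanged
(C) A[0,0]: 3 for A, 6 for B -> changes
(D) A[0,0] + A[1,1] - A[0,1]: 1 for A, -3 for B -> changes

Only (B) A[0,0] + A[1,1] = 1 survives (and it does so for every P, not just this one), so it is the invariant.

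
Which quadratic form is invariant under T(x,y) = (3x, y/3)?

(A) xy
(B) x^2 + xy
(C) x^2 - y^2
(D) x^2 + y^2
A

T multiplies x by 3 and divides y by 3.
Substitute the transformed coordinates into each option and compare with the original:
(A) xy  ->  (3x)(y/3) = xy   [equals xy: invariant]
(B) x^2 + xy  ->  (3x)^2 + (3x)(y/3) = 9x^2 + xy   [differs from x^2 + xy: not invariant]
(C) x^2 - y^2  ->  (3x)^2 - (y/3)^2 = 9x^2 - y^2/9   [differs from x^2 - y^2: not invariant]
(D) x^2 + y^2  ->  (3x)^2 + (y/3)^2 = 9x^2 + y^2/9   [differs from x^2 + y^2: not invariant]

Only option (A), xy, is unchanged by the transformation.
The factors 3 and 1/3 cancel only in the pure product xy.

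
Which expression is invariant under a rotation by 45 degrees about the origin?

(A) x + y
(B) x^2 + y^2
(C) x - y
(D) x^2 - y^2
B

A rotation by 45 degrees sends (x, y) to (sqrt(2)x/2 - sqrt(2)y/2, sqrt(2)x/2 + sqrt(2)y/2).
Substitute the transformed coordinates into each option and compare with the original:
(A) x + y  ->  (sqrt(2)x/2 - sqrt(2)y/2) + (sqrt(2)x/2 + sqrt(2)y/2) = sqrt(2)x   [differs from x + y: not invariant]
(B) x^2 + y^2  ->  (sqrt(2)x/2 - sqrt(2)y/2)^2 + (sqrt(2)x/2 + sqrt(2)y/2)^2 = x^2 + y^2   [equals x^2 + y^2: invariant]
(C) x - y  ->  (sqrt(2)x/2 - sqrt(2)y/2) - (sqrt(2)x/2 + sqrt(2)y/2) = -sqrt(2)y   [differs from x - y: not invariant]
(D) x^2 - y^2  ->  (sqrt(2)x/2 - sqrt(2)y/2)^2 - (sqrt(2)x/2 + sqrt(2)y/2)^2 = -2xy   [differs from x^2 - y^2: not invariant]

Only option (B), x^2 + y^2, is unchanged by the transformation.
Geometrically, x^2 + y^2 is the squared distance from the origin, which every rotation about the origin preserves.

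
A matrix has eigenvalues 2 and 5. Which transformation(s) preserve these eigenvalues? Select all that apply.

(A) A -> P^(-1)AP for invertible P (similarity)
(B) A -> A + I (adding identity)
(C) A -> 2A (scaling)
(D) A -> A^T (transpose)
A and D

Eigenvalues are preserved by:
1. Similarity transformations: A -> P^(-1)AP (same characteristic polynomial)
2. Transpose: A^T has the same eigenvalues as A

Eigenvalues are NOT preserved by:
- Adding identity: eigenvalues become 2+1, 5+1
- Scaling: eigenvalues become 4, 10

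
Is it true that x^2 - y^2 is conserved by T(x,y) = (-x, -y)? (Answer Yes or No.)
Yes

Substitute T(x,y) = (-x, -y) into the expression and compare with the original.

Original: x^2 - y^2
After applying T: (-x)^2 - (-y)^2 = x^2 - y^2

This is identical to the original x^2 - y^2, so the expression is invariant.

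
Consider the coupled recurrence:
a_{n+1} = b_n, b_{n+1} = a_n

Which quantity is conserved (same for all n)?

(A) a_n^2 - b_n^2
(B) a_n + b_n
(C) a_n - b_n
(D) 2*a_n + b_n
B

Replace a_n by a_{n+1} = b_n and b_n by b_{n+1} = a_n in each option and simplify:
(A) a_n^2 - b_n^2  ->  (b_n)^2 - (a_n)^2 = -a_n^2 + b_n^2   [not conserved]
(B) a_n + b_n  ->  (b_n) + (a_n) = a_n + b_n   [conserved]
(C) a_n - b_n  ->  (b_n) - (a_n) = -a_n + b_n   [not conserved]
(D) 2*a_n + b_n  ->  2*(b_n) + (a_n) = a_n + 2*b_n   [not conserved]

Only (B) a_n + b_n returns to itself after one step, so it is the conserved quantity.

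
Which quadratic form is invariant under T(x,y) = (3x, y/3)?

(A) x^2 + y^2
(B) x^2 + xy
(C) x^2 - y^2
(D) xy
D

T multiplies x by 3 and divides y by 3.
Substitute the transformed coordinates into each option and compare with the original:
(A) x^2 + y^2  ->  (3x)^2 + (y/3)^2 = 9x^2 + y^2/9   [differs from x^2 + y^2: not invariant]
(B) x^2 + xy  ->  (3x)^2 + (3x)(y/3) = 9x^2 + xy   [differs from x^2 + xy: not invariant]
(C) x^2 - y^2  ->  (3x)^2 - (y/3)^2 = 9x^2 - y^2/9   [differs from x^2 - y^2: not invariant]
(D) xy  ->  (3x)(y/3) = xy   [equals xy: invariant]

Only option (D), xy, is unchanged by the transformation.
The factors 3 and 1/3 cancel only in the pure product xy.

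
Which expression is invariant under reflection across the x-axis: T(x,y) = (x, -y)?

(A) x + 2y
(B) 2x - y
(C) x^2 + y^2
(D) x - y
C

The map is reflection across the x-axis: T(x,y) = (x, -y).
Substitute the transformed coordinates into each option and compare with the original:
(A) x + 2y  ->  (x) + 2(-y) = x - 2y   [differs from x + 2y: not invariant]
(B) 2x - y  ->  2(x) - (-y) = 2x + y   [differs from 2x - y: not invariant]
(C) x^2 + y^2  ->  (x)^2 + (-y)^2 = x^2 + y^2   [equals x^2 + y^2: invariant]
(D) x - y  ->  (x) - (-y) = x + y   [differs from x - y: not invariant]

Only option (C), x^2 + y^2, is unchanged by the transformation.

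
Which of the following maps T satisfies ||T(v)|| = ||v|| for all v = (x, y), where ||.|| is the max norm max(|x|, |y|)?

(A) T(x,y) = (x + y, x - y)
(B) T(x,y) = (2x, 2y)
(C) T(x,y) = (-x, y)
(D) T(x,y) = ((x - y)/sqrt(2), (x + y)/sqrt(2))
C

A transformation preserves a norm if ||T(v)|| = ||v|| for every v; a single vector where the norm changes rules an option out.

(A) T(x,y) = (x + y, x - y): v = (1, 1) has norm max(|1|, |1|) = 1, but T(v) = (2, 0) has norm 2 -- not preserved.
(B) T(x,y) = (2x, 2y): v = (1, 0) has norm max(|1|, |0|) = 1, but T(v) = (2, 0) has norm 2 -- not preserved.
(C) T(x,y) = (-x, y): preserves the norm -- it only permutes the coordinates and/or flips signs, which leaves max(|x|, |y|) unchanged.
(D) T(x,y) = ((x - y)/sqrt(2), (x + y)/sqrt(2)): v = (1, 0) has norm max(|1|, |0|) = 1, but T(v) = (sqrt(2)/2, sqrt(2)/2) has norm sqrt(2)/2 -- not preserved.

Therefore the answer is (C).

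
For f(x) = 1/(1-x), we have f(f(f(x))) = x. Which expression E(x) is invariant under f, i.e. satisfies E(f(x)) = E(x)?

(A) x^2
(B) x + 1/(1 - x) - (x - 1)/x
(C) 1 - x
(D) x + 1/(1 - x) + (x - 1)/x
D

Replace x by f(x) = 1/(1 - x) in each option and simplify. As a quick numerical cross-check, also compare E(5) with E(f(5)) = E(-1/4).

(A) x^2  ->  (1/(1 - x))^2 = (x - 1)^(-2); check: E(5) = 25 but E(-1/4) = 1/16.   [not invariant]
(B) x + 1/(1 - x) - (x - 1)/x  ->  (1/(1 - x)) + 1/(1 - (1/(1 - x))) - ((1/(1 - x)) - 1)/(1/(1 - x)) = (x^2(1 - x) - x + (x - 1)^2)/(x(x - 1)); check: E(5) = 79/20 but E(-1/4) = -89/20.   [not invariant]
(C) 1 - x  ->  1 - (1/(1 - x)) = x/(x - 1); check: E(5) = -4 but E(-1/4) = 5/4.   [not invariant]
(D) x + 1/(1 - x) + (x - 1)/x  ->  (1/(1 - x)) + 1/(1 - (1/(1 - x))) + ((1/(1 - x)) - 1)/(1/(1 - x)), which simplifies back to x + 1/(1 - x) + (x - 1)/x; check: E(5) = 111/20, E(-1/4) = 111/20.   [invariant]

Only (D) is unchanged. Indeed f(f(x)) = 1/(1 - 1/(1-x)) = (1-x)/(-x) = (x-1)/x, so E(x) = x + f(x) + f(f(x)) is the sum over the whole 3-cycle; applying f just permutes the three terms cyclically (x -> f(x) -> f(f(x)) -> x), leaving the sum unchanged.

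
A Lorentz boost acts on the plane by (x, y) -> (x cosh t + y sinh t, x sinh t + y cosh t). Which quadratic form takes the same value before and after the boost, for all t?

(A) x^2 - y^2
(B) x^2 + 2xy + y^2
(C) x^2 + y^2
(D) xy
A

Write x' = x cosh t + y sinh t, y' = x sinh t + y cosh t and substitute into each option:
(A) x^2 - y^2: (x cosh t + y sinh t)^2 - (x sinh t + y cosh t)^2 = x^2(cosh^2 t - sinh^2 t) + 2xy(cosh t sinh t - sinh t cosh t) + y^2(sinh^2 t - cosh^2 t) = x^2 - y^2   [invariant, using cosh^2 t - sinh^2 t = 1]
(B) x^2 + 2xy + y^2: (x' + y')^2 with x' + y' = (x + y)(cosh t + sinh t) = (x + y)e^t, so it becomes (x + y)^2 e^(2t)   [not invariant for t != 0]
(C) x^2 + y^2: (x cosh t + y sinh t)^2 + (x sinh t + y cosh t)^2 = (x^2 + y^2)(cosh^2 t + sinh^2 t) + 4xy sinh t cosh t = (x^2 + y^2) cosh 2t + 2xy sinh 2t   [not invariant for t != 0]
(D) xy: (x cosh t + y sinh t)(x sinh t + y cosh t) = xy(cosh^2 t + sinh^2 t) + (x^2 + y^2) sinh t cosh t = xy cosh 2t + (x^2 + y^2)(sinh 2t)/2   [not invariant for t != 0]

Only (A) x^2 - y^2 is unchanged; it is the Minkowski form preserved by Lorentz boosts, just as x^2 + y^2 is preserved by ordinary rotations.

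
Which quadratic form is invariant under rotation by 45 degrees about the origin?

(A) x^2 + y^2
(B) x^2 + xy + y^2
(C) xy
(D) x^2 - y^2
A

Rotation by 45 degrees sends (x, y) to (sqrt(2)x/2 - sqrt(2)y/2, sqrt(2)x/2 + sqrt(2)y/2).
Substitute the transformed coordinates into each option and compare with the original:
(A) x^2 + y^2  ->  (sqrt(2)x/2 - sqrt(2)y/2)^2 + (sqrt(2)x/2 + sqrt(2)y/2)^2 = x^2 + y^2   [equals x^2 + y^2: invariant]
(B) x^2 + xy + y^2  ->  (sqrt(2)x/2 - sqrt(2)y/2)^2 + (sqrt(2)x/2 - sqrt(2)y/2)(sqrt(2)x/2 + sqrt(2)y/2) + (sqrt(2)x/2 + sqrt(2)y/2)^2 = 3x^2/2 + y^2/2   [differs from x^2 + xy + y^2: not invariant]
(C) xy  ->  (sqrt(2)x/2 - sqrt(2)y/2)(sqrt(2)x/2 + sqrt(2)y/2) = x^2/2 - y^2/2   [differs from xy: not invariant]
(D) x^2 - y^2  ->  (sqrt(2)x/2 - sqrt(2)y/2)^2 - (sqrt(2)x/2 + sqrt(2)y/2)^2 = -2xy   [differs from x^2 - y^2: not invariant]

Only option (A), x^2 + y^2, is unchanged by the transformation.
x^2 + y^2 is the squared distance from the origin, which rotations preserve.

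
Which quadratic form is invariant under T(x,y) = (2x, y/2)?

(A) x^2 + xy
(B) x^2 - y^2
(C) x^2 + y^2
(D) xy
D

T multiplies x by 2 and divides y by 2.
Substitute the transformed coordinates into each option and compare with the original:
(A) x^2 + xy  ->  (2x)^2 + (2x)(y/2) = 4x^2 + xy   [differs from x^2 + xy: not invariant]
(B) x^2 - y^2  ->  (2x)^2 - (y/2)^2 = 4x^2 - y^2/4   [differs from x^2 - y^2: not invariant]
(C) x^2 + y^2  ->  (2x)^2 + (y/2)^2 = 4x^2 + y^2/4   [differs from x^2 + y^2: not invariant]
(D) xy  ->  (2x)(y/2) = xy   [equals xy: invariant]

Only option (D), xy, is unchanged by the transformation.
The factors 2 and 1/2 cancel only in the pure product xy.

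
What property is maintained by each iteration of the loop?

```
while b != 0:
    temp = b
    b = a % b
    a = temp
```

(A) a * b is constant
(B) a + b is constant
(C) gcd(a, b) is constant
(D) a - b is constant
C

A loop invariant must hold before the first iteration and be re-established by every execution of the body.

(C) gcd(a, b) is constant: One iteration replaces (a, b) by (b, a mod b). Since a mod b = a - q*b for an integer q, any common divisor of a and b divides b and a mod b, and conversely; hence gcd(b, a mod b) = gcd(a, b). For instance (19, 10) -> (10, 9) keeps gcd = 1. At exit b = 0 and a = gcd of the original inputs.

The other options fail:
(A) a * b is constant: e.g. (a, b) = (19, 10) -> (10, 9): the product goes from 190 to 90.
(B) a + b is constant: e.g. (a, b) = (19, 10) -> (10, 9): the sum goes from 29 to 19.
(D) a - b is constant: e.g. (a, b) = (19, 10) -> (10, 9): the difference goes from 9 to 1.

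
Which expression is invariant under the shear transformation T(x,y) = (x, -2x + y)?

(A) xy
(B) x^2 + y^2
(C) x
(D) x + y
C

Under the shear T(x,y) = (x, -2x + y):
Substitute the transformed coordinates into each option and compare with the original:
(A) xy  ->  (x)(-2x + y) = -2x^2 + xy   [differs from xy: not invariant]
(B) x^2 + y^2  ->  (x)^2 + (-2x + y)^2 = 5x^2 - 4xy + y^2   [differs from x^2 + y^2: not invariant]
(C) x  ->  (x) = x   [equals x: invariant]
(D) x + y  ->  (x) + (-2x + y) = -x + y   [differs from x + y: not invariant]

Only option (C), x, is unchanged by the transformation.
A vertical shear moves points parallel to the y-axis, so the x-coordinate (and any function of x alone) is unchanged.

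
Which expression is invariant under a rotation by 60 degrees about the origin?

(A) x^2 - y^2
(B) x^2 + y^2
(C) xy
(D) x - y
B

A rotation by 60 degrees sends (x, y) to (x/2 - sqrt(3)y/2, sqrt(3)x/2 + y/2).
Substitute the transformed coordinates into each option and compare with the original:
(A) x^2 - y^2  ->  (x/2 - sqrt(3)y/2)^2 - (sqrt(3)x/2 + y/2)^2 = -x^2/2 - sqrt(3)xy + y^2/2   [differs from x^2 - y^2: not invariant]
(B) x^2 + y^2  ->  (x/2 - sqrt(3)y/2)^2 + (sqrt(3)x/2 + y/2)^2 = x^2 + y^2   [equals x^2 + y^2: invariant]
(C) xy  ->  (x/2 - sqrt(3)y/2)(sqrt(3)x/2 + y/2) = sqrt(3)x^2/4 - xy/2 - sqrt(3)y^2/4   [differs from xy: not invariant]
(D) x - y  ->  (x/2 - sqrt(3)y/2) - (sqrt(3)x/2 + y/2) = -sqrt(3)x/2 + x/2 - sqrt(3)y/2 - y/2   [differs from x - y: not invariant]

Only option (B), x^2 + y^2, is unchanged by the transformation.
Geometrically, x^2 + y^2 is the squared distance from the origin, which every rotation about the origin preserves.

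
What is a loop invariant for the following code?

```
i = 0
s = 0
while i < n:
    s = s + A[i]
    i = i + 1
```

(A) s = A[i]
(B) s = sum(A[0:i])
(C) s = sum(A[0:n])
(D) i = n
B

A loop invariant must hold before the first iteration and be re-established by every execution of the body.

(B) s = sum(A[0:i]): Initially i = 0 and s = 0 = sum of the empty slice A[0:0]. If s = sum(A[0:i]) holds at the top of an iteration, the body sets s to sum(A[0:i]) + A[i] = sum(A[0:i+1]) and then i to i+1, so s = sum(A[0:i]) holds again. At exit i = n, giving s = sum(A[0:n]).

The other options fail:
(A) s = A[i]: after the first iteration s = A[0] but i = 1, so s = A[i] compares s with the wrong element (and fails in general).
(C) s = sum(A[0:n]): false before the loop (s = 0, not the full sum) -- it only becomes true at exit.
(D) i = n: false initially (i = 0); it is the exit condition, not an invariant.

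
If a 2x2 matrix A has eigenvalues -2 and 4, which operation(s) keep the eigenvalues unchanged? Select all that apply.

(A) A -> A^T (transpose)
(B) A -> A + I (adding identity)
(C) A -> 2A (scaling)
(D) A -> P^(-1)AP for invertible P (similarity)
A and D

Eigenvalues are preserved by:
1. Similarity transformations: A -> P^(-1)AP (same characteristic polynomial)
2. Transpose: A^T has the same eigenvalues as A

Eigenvalues are NOT preserved by:
- Adding identity: eigenvalues become -2+1, 4+1
- Scaling: eigenvalues become -4, 8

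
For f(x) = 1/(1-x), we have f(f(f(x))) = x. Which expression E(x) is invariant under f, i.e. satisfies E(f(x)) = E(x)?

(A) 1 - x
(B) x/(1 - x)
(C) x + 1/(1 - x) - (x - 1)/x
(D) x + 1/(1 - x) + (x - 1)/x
D

Replace x by f(x) = 1/(1 - x) in each option and simplify. As a quick numerical cross-check, also compare E(5) with E(f(5)) = E(-1/4).

(A) 1 - x  ->  1 - (1/(1 - x)) = x/(x - 1); check: E(5) = -4 but E(-1/4) = 5/4.   [not invariant]
(B) x/(1 - x)  ->  (1/(1 - x))/(1 - (1/(1 - x))) = -1/x; check: E(5) = -5/4 but E(-1/4) = -1/5.   [not invariant]
(C) x + 1/(1 - x) - (x - 1)/x  ->  (1/(1 - x)) + 1/(1 - (1/(1 - x))) - ((1/(1 - x)) - 1)/(1/(1 - x)) = (x^2(1 - x) - x + (x - 1)^2)/(x(x - 1)); check: E(5) = 79/20 but E(-1/4) = -89/20.   [not invariant]
(D) x + 1/(1 - x) + (x - 1)/x  ->  (1/(1 - x)) + 1/(1 - (1/(1 - x))) + ((1/(1 - x)) - 1)/(1/(1 - x)), which simplifies back to x + 1/(1 - x) + (x - 1)/x; check: E(5) = 111/20, E(-1/4) = 111/20.   [invariant]

Only (D) is unchanged. Indeed f(f(x)) = 1/(1 - 1/(1-x)) = (1-x)/(-x) = (x-1)/x, so E(x) = x + f(x) + f(f(x)) is the sum over the whole 3-cycle; applying f just permutes the three terms cyclically (x -> f(x) -> f(f(x)) -> x), leaving the sum unchanged.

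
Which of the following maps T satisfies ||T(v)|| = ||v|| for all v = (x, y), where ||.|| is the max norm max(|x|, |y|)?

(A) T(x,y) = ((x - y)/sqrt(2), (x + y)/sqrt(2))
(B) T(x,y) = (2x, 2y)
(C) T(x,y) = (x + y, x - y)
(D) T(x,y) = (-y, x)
D

A transformation preserves a norm if ||T(v)|| = ||v|| for every v; a single vector where the norm changes rules an option out.

(A) T(x,y) = ((x - y)/sqrt(2), (x + y)/sqrt(2)): v = (1, 0) has norm max(|1|, |0|) = 1, but T(v) = (sqrt(2)/2, sqrt(2)/2) has norm sqrt(2)/2 -- not preserved.
(B) T(x,y) = (2x, 2y): v = (1, 0) has norm max(|1|, |0|) = 1, but T(v) = (2, 0) has norm 2 -- not preserved.
(C) T(x,y) = (x + y, x - y): v = (1, 1) has norm max(|1|, |1|) = 1, but T(v) = (2, 0) has norm 2 -- not preserved.
(D) T(x,y) = (-y, x): preserves the norm -- it only permutes the coordinates and/or flips signs, which leaves max(|x|, |y|) unchanged.

Therefore the answer is (D).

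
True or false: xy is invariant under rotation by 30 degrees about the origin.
False

Applying rotation by 30 degrees: x' = x*cos(30 degrees) - y*sin(30 degrees) = sqrt(3)x/2 - y/2, y' = x*sin(30 degrees) + y*cos(30 degrees) = x/2 + sqrt(3)y/2

Substituting into xy:
(sqrt(3)x/2 - y/2)(x/2 + sqrt(3)y/2)
= sqrt(3)x^2/4 + xy/2 - sqrt(3)y^2/4

This differs from the original expression xy, so it is NOT invariant.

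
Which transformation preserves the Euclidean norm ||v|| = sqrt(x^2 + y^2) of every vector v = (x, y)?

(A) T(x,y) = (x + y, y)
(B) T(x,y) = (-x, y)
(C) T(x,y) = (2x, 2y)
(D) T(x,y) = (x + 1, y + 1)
B

A transformation preserves a norm if ||T(v)|| = ||v|| for every v; a single vector where the norm changes rules an option out.

(A) T(x,y) = (x + y, y): v = (0, 1) has norm sqrt((0)^2 + (1)^2) = 1, but T(v) = (1, 1) has norm sqrt(2) -- not preserved.
(B) T(x,y) = (-x, y): preserves the norm -- it is an orthogonal map (a rotation/reflection), and (-x)^2 + (y)^2 simplifies to x^2 + y^2.
(C) T(x,y) = (2x, 2y): v = (1, 0) has norm sqrt((1)^2 + (0)^2) = 1, but T(v) = (2, 0) has norm 2 -- not preserved.
(D) T(x,y) = (x + 1, y + 1): v = (1, 0) has norm sqrt((1)^2 + (0)^2) = 1, but T(v) = (2, 1) has norm sqrt(5) -- not preserved.

Therefore the answer is (B).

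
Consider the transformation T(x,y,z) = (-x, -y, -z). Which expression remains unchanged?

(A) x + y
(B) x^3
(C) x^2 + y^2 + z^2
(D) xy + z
C

Apply T(x,y,z) = (-x, -y, -z) to each option, i.e. replace (x, y, z) by the transformed coordinates.
Substitute the transformed coordinates into each option and compare with the original:
(A) x + y  ->  (-x) + (-y) = -x - y   [differs from x + y: not invariant]
(B) x^3  ->  (-x)^3 = -x^3   [differs from x^3: not invariant]
(C) x^2 + y^2 + z^2  ->  (-x)^2 + (-y)^2 + (-z)^2 = x^2 + y^2 + z^2   [equals x^2 + y^2 + z^2: invariant]
(D) xy + z  ->  (-x)(-y) + (-z) = xy - z   [differs from xy + z: not invariant]

Only option (C), x^2 + y^2 + z^2, is unchanged by the transformation.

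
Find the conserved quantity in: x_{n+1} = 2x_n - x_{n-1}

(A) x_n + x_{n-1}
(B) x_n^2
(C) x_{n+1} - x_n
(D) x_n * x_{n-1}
C

For the recurrence x_{n+1} = 2x_n - x_{n-1}:

If x_{n+1} = 2x_n - x_{n-1}, then:
x_{n+1} - x_n = x_n - x_{n-1}
The first difference is constant throughout the sequence.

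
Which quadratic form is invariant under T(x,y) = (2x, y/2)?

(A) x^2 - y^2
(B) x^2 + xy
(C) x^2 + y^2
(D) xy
D

T multiplies x by 2 and divides y by 2.
Substitute the transformed coordinates into each option and compare with the original:
(A) x^2 - y^2  ->  (2x)^2 - (y/2)^2 = 4x^2 - y^2/4   [differs from x^2 - y^2: not invariant]
(B) x^2 + xy  ->  (2x)^2 + (2x)(y/2) = 4x^2 + xy   [differs from x^2 + xy: not invariant]
(C) x^2 + y^2  ->  (2x)^2 + (y/2)^2 = 4x^2 + y^2/4   [differs from x^2 + y^2: not invariant]
(D) xy  ->  (2x)(y/2) = xy   [equals xy: invariant]

Only option (D), xy, is unchanged by the transformation.
The factors 2 and 1/2 cancel only in the pure product xy.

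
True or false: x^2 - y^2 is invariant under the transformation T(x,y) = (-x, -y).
True

Substitute T(x,y) = (-x, -y) into the expression and compare with the original.

Original: x^2 - y^2
After applying T: (-x)^2 - (-y)^2 = x^2 - y^2

This is identical to the original x^2 - y^2, so the expression is invariant.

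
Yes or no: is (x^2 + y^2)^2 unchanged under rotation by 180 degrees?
Yes

Applying rotation by 180 degrees: x' = x*cos(180 degrees) - y*sin(180 degrees) = -x, y' = x*sin(180 degrees) + y*cos(180 degrees) = -y

Substituting into (x^2 + y^2)^2:
((-x)^2 + (-y)^2)^2
= x^4 + 2x^2y^2 + y^4 = (x^2 + y^2)^2

This equals the original expression (x^2 + y^2)^2, so it IS invariant.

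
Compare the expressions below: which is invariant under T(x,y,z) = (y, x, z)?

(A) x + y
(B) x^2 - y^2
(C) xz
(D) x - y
A

Apply T(x,y,z) = (y, x, z) to each option, i.e. replace (x, y, z) by the transformed coordinates.
Substitute the transformed coordinates into each option and compare with the original:
(A) x + y  ->  (y) + (x) = x + y   [equals x + y: invariant]
(B) x^2 - y^2  ->  (y)^2 - (x)^2 = -x^2 + y^2   [differs from x^2 - y^2: not invariant]
(C) xz  ->  (y)(z) = yz   [differs from xz: not invariant]
(D) x - y  ->  (y) - (x) = -x + y   [differs from x - y: not invariant]

Only option (A), x + y, is unchanged by the transformation.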